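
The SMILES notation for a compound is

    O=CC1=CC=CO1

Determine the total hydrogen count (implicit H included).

Walk through each heavy atom and fill implicit hydrogens from standard valence (C 4, N 3, O 2, S 2, halogen 1):
  atom 1: O, bond orders sum to 2 (valence 2) → 0 H
  atom 2: C, bond orders sum to 3 (valence 4) → 1 H
  atom 3: C, bond orders sum to 4 (valence 4) → 0 H
  atom 4: C, bond orders sum to 3 (valence 4) → 1 H
  atom 5: C, bond orders sum to 3 (valence 4) → 1 H
  atom 6: C, bond orders sum to 3 (valence 4) → 1 H
  atom 7: O, bond orders sum to 2 (valence 2) → 0 H
Total hydrogens: 4.

4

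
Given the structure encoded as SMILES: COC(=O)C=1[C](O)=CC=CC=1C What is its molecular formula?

C9H10O3

Walk through each heavy atom and fill implicit hydrogens from standard valence (C 4, N 3, O 2, S 2, halogen 1):
  atom 1: C, bond orders sum to 1 (valence 4) → 3 H
  atom 2: O, bond orders sum to 2 (valence 2) → 0 H
  atom 3: C, bond orders sum to 4 (valence 4) → 0 H
  atom 4: O, bond orders sum to 2 (valence 2) → 0 H
  atom 5: C, bond orders sum to 4 (valence 4) → 0 H
  atom 6: C with explicit H count 0
  atom 7: O, bond orders sum to 1 (valence 2) → 1 H
  atom 8: C, bond orders sum to 3 (valence 4) → 1 H
  atom 9: C, bond orders sum to 3 (valence 4) → 1 H
  atom 10: C, bond orders sum to 3 (valence 4) → 1 H
  atom 11: C, bond orders sum to 4 (valence 4) → 0 H
  atom 12: C, bond orders sum to 1 (valence 4) → 3 H
Totals → C:9, H:10, O:3.
In Hill order: C9H10O3.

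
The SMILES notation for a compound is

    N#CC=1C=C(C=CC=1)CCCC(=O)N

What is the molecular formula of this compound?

Walk through each heavy atom and fill implicit hydrogens from standard valence (C 4, N 3, O 2, S 2, halogen 1):
  atom 1: N, bond orders sum to 3 (valence 3) → 0 H
  atom 2: C, bond orders sum to 4 (valence 4) → 0 H
  atom 3: C, bond orders sum to 4 (valence 4) → 0 H
  atom 4: C, bond orders sum to 3 (valence 4) → 1 H
  atom 5: C, bond orders sum to 4 (valence 4) → 0 H
  atom 6: C, bond orders sum to 3 (valence 4) → 1 H
  atom 7: C, bond orders sum to 3 (valence 4) → 1 H
  atom 8: C, bond orders sum to 3 (valence 4) → 1 H
  atom 9: C, bond orders sum to 2 (valence 4) → 2 H
  atom 10: C, bond orders sum to 2 (valence 4) → 2 H
  atom 11: C, bond orders sum to 2 (valence 4) → 2 H
  atom 12: C, bond orders sum to 4 (valence 4) → 0 H
  atom 13: O, bond orders sum to 2 (valence 2) → 0 H
  atom 14: N, bond orders sum to 1 (valence 3) → 2 H
Totals → C:11, H:12, N:2, O:1.
In Hill order: C11H12N2O.

C11H12N2O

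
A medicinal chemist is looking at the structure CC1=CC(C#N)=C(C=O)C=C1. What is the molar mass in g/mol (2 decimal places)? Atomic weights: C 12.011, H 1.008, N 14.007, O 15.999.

First, the molecular formula is C9H7NO (counting implicit H from valence).
  C: 9 × 12.011 = 108.099
  H: 7 × 1.008 = 7.056
  N: 1 × 14.007 = 14.007
  O: 1 × 15.999 = 15.999
Sum: 9×12.011 + 7×1.008 + 1×14.007 + 1×15.999 = 145.161 → 145.16 g/mol.

145.16 g/mol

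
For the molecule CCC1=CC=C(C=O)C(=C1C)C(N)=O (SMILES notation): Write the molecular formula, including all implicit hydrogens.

C11H13NO2

Walk through each heavy atom and fill implicit hydrogens from standard valence (C 4, N 3, O 2, S 2, halogen 1):
  atom 1: C, bond orders sum to 1 (valence 4) → 3 H
  atom 2: C, bond orders sum to 2 (valence 4) → 2 H
  atom 3: C, bond orders sum to 4 (valence 4) → 0 H
  atom 4: C, bond orders sum to 3 (valence 4) → 1 H
  atom 5: C, bond orders sum to 3 (valence 4) → 1 H
  atom 6: C, bond orders sum to 4 (valence 4) → 0 H
  atom 7: C, bond orders sum to 3 (valence 4) → 1 H
  atom 8: O, bond orders sum to 2 (valence 2) → 0 H
  atom 9: C, bond orders sum to 4 (valence 4) → 0 H
  atom 10: C, bond orders sum to 4 (valence 4) → 0 H
  atom 11: C, bond orders sum to 1 (valence 4) → 3 H
  atom 12: C, bond orders sum to 4 (valence 4) → 0 H
  atom 13: N, bond orders sum to 1 (valence 3) → 2 H
  atom 14: O, bond orders sum to 2 (valence 2) → 0 H
Totals → C:11, H:13, N:1, O:2.
In Hill order: C11H13NO2.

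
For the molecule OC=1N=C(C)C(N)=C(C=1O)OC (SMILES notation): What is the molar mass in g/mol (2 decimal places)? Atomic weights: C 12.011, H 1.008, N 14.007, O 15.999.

170.17 g/mol

First, the molecular formula is C7H10N2O3 (counting implicit H from valence).
  C: 7 × 12.011 = 84.077
  H: 10 × 1.008 = 10.080
  N: 2 × 14.007 = 28.014
  O: 3 × 15.999 = 47.997
Sum: 7×12.011 + 10×1.008 + 2×14.007 + 3×15.999 = 170.168 → 170.17 g/mol.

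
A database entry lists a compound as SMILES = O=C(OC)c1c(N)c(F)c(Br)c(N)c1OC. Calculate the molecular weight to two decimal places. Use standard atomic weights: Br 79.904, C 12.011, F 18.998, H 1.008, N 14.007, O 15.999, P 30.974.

First, the molecular formula is C9H10BrFN2O3 (counting implicit H from valence).
  Br: 1 × 79.904 = 79.904
  C: 9 × 12.011 = 108.099
  F: 1 × 18.998 = 18.998
  H: 10 × 1.008 = 10.080
  N: 2 × 14.007 = 28.014
  O: 3 × 15.999 = 47.997
Sum: 1×79.904 + 9×12.011 + 1×18.998 + 10×1.008 + 2×14.007 + 3×15.999 = 293.092 → 293.09 g/mol.

293.09 g/mol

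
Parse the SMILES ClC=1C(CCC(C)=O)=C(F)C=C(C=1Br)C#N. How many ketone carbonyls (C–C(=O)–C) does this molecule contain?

1

The ketone motif appears at heavy-atom position 6 in the SMILES.
Other groups present: 1 nitrile.
Ketone count: 1.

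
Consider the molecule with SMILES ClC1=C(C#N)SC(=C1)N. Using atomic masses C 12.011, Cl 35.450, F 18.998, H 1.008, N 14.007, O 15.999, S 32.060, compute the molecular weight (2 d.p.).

First, the molecular formula is C5H3ClN2S (counting implicit H from valence).
  C: 5 × 12.011 = 60.055
  Cl: 1 × 35.450 = 35.450
  H: 3 × 1.008 = 3.024
  N: 2 × 14.007 = 28.014
  S: 1 × 32.060 = 32.060
Sum: 5×12.011 + 1×35.450 + 3×1.008 + 2×14.007 + 1×32.060 = 158.603 → 158.60 g/mol.

158.60 g/mol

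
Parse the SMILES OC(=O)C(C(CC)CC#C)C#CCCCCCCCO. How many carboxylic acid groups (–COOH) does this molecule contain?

The carboxylic acid motif appears at heavy-atom position 2 in the SMILES.
Other groups present: 2 alkyne, 1 hydroxyl.
Carboxylic acid count: 1.

1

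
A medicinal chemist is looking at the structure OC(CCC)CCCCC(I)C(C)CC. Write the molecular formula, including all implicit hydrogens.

C13H27IO

Walk through each heavy atom and fill implicit hydrogens from standard valence (C 4, N 3, O 2, S 2, halogen 1):
  atom 1: O, bond orders sum to 1 (valence 2) → 1 H
  atom 2: C, bond orders sum to 3 (valence 4) → 1 H
  atom 3: C, bond orders sum to 2 (valence 4) → 2 H
  atom 4: C, bond orders sum to 2 (valence 4) → 2 H
  atom 5: C, bond orders sum to 1 (valence 4) → 3 H
  atom 6: C, bond orders sum to 2 (valence 4) → 2 H
  atom 7: C, bond orders sum to 2 (valence 4) → 2 H
  atom 8: C, bond orders sum to 2 (valence 4) → 2 H
  atom 9: C, bond orders sum to 2 (valence 4) → 2 H
  atom 10: C, bond orders sum to 3 (valence 4) → 1 H
  atom 11: I (halogen, monovalent) → 0 H
  atom 12: C, bond orders sum to 3 (valence 4) → 1 H
  atom 13: C, bond orders sum to 1 (valence 4) → 3 H
  atom 14: C, bond orders sum to 2 (valence 4) → 2 H
  atom 15: C, bond orders sum to 1 (valence 4) → 3 H
Totals → C:13, H:27, I:1, O:1.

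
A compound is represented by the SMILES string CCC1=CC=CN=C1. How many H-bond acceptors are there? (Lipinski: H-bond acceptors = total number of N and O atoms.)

1

N atoms: 1; O atoms: 0.
Lipinski HBA = 1 + 0 = 1.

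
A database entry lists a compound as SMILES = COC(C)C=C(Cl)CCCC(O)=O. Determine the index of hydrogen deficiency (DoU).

2

Degree of unsaturation = (number of rings) + (number of π bonds).
Ring closures in the SMILES: 0.
π bonds: 2 double bonds (each 1 DoU) → 2 DoU from unsaturation.
Total DoU = 0 + 2 = 2.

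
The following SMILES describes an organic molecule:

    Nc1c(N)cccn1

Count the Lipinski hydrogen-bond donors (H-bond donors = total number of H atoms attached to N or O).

Donors: find every N or O and count the H atoms it carries.
  atom 1 (N): bond orders sum to 1 → 2 H
  atom 4 (N): bond orders sum to 1 → 2 H
  atom 8 (N): bond orders sum to 3 → 0 H
Lipinski HBD = 4.

4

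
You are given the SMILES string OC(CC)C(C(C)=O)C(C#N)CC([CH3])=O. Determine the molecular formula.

C11H17NO3

Walk through each heavy atom and fill implicit hydrogens from standard valence (C 4, N 3, O 2, S 2, halogen 1):
  atom 1: O, bond orders sum to 1 (valence 2) → 1 H
  atom 2: C, bond orders sum to 3 (valence 4) → 1 H
  atom 3: C, bond orders sum to 2 (valence 4) → 2 H
  atom 4: C, bond orders sum to 1 (valence 4) → 3 H
  atom 5: C, bond orders sum to 3 (valence 4) → 1 H
  atom 6: C, bond orders sum to 4 (valence 4) → 0 H
  atom 7: C, bond orders sum to 1 (valence 4) → 3 H
  atom 8: O, bond orders sum to 2 (valence 2) → 0 H
  atom 9: C, bond orders sum to 3 (valence 4) → 1 H
  atom 10: C, bond orders sum to 4 (valence 4) → 0 H
  atom 11: N, bond orders sum to 3 (valence 3) → 0 H
  atom 12: C, bond orders sum to 2 (valence 4) → 2 H
  atom 13: C, bond orders sum to 4 (valence 4) → 0 H
  atom 14: C with explicit H count 3
  atom 15: O, bond orders sum to 2 (valence 2) → 0 H
Totals → C:11, H:17, N:1, O:3.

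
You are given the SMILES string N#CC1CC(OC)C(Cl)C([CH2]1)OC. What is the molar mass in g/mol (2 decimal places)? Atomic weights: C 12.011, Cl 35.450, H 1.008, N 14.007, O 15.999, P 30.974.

First, the molecular formula is C9H14ClNO2 (counting implicit H from valence).
  C: 9 × 12.011 = 108.099
  Cl: 1 × 35.450 = 35.450
  H: 14 × 1.008 = 14.112
  N: 1 × 14.007 = 14.007
  O: 2 × 15.999 = 31.998
Sum: 9×12.011 + 1×35.450 + 14×1.008 + 1×14.007 + 2×15.999 = 203.666 → 203.67 g/mol.

203.67 g/mol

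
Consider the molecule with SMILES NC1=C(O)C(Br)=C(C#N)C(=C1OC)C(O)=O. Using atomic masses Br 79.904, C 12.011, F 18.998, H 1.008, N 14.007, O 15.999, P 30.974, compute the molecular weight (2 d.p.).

First, the molecular formula is C9H7BrN2O4 (counting implicit H from valence).
  Br: 1 × 79.904 = 79.904
  C: 9 × 12.011 = 108.099
  H: 7 × 1.008 = 7.056
  N: 2 × 14.007 = 28.014
  O: 4 × 15.999 = 63.996
Sum: 1×79.904 + 9×12.011 + 7×1.008 + 2×14.007 + 4×15.999 = 287.069 → 287.07 g/mol.

287.07 g/mol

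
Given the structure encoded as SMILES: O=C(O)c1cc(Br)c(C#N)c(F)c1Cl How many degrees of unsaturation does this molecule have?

7

Molecular formula: C8H2BrClFNO2.
DoU = (2C + 2 + N − H − X) / 2, where X is the halogen count and O/S are ignored.
    = (2·8 + 2 + 1 − 2 − 3) / 2 = 14 / 2 = 7.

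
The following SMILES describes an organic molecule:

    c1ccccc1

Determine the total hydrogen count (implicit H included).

Walk through each heavy atom and fill implicit hydrogens from standard valence (C 4, N 3, O 2, S 2, halogen 1); for lowercase aromatic atoms, an aromatic c carries 1 H when it has two neighbours and 0 H with three, and aromatic n carries 0 H:
  atom 1: aromatic c, 2 neighbours → 1 H
  atom 2: aromatic c, 2 neighbours → 1 H
  atom 3: aromatic c, 2 neighbours → 1 H
  atom 4: aromatic c, 2 neighbours → 1 H
  atom 5: aromatic c, 2 neighbours → 1 H
  atom 6: aromatic c, 2 neighbours → 1 H
Total hydrogens: 6.

6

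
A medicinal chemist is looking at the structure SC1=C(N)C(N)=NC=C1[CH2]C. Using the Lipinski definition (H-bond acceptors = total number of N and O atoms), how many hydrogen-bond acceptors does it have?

3

N atoms: 3; O atoms: 0.
Lipinski HBA = 3 + 0 = 3.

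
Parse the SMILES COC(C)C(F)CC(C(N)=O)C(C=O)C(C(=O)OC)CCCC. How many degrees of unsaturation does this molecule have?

3

Degree of unsaturation = (number of rings) + (number of π bonds).
Ring closures in the SMILES: 0.
π bonds: 3 double bonds (each 1 DoU) → 3 DoU from unsaturation.
Total DoU = 0 + 3 = 3.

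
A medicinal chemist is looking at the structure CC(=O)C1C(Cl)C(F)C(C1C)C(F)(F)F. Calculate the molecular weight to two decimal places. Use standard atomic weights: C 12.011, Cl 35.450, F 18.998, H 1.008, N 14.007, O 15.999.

First, the molecular formula is C9H11ClF4O (counting implicit H from valence).
  C: 9 × 12.011 = 108.099
  Cl: 1 × 35.450 = 35.450
  F: 4 × 18.998 = 75.992
  H: 11 × 1.008 = 11.088
  O: 1 × 15.999 = 15.999
Sum: 9×12.011 + 1×35.450 + 4×18.998 + 11×1.008 + 1×15.999 = 246.628 → 246.63 g/mol.

246.63 g/mol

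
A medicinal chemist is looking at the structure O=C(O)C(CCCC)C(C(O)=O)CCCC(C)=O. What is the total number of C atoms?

Count every carbon token in the SMILES (each C, including those in ring-closure positions and inside branches).
Carbon count: 13.

13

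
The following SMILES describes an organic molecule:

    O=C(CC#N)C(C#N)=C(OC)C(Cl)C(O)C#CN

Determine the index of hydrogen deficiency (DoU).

Molecular formula: C11H10ClN3O3.
DoU = (2C + 2 + N − H − X) / 2, where X is the halogen count and O/S are ignored.
    = (2·11 + 2 + 3 − 10 − 1) / 2 = 16 / 2 = 8.

8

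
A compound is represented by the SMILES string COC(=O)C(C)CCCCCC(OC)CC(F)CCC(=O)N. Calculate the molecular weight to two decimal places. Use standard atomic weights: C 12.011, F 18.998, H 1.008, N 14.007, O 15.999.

319.42 g/mol

First, the molecular formula is C16H30FNO4 (counting implicit H from valence).
  C: 16 × 12.011 = 192.176
  F: 1 × 18.998 = 18.998
  H: 30 × 1.008 = 30.240
  N: 1 × 14.007 = 14.007
  O: 4 × 15.999 = 63.996
Sum: 16×12.011 + 1×18.998 + 30×1.008 + 1×14.007 + 4×15.999 = 319.417 → 319.42 g/mol.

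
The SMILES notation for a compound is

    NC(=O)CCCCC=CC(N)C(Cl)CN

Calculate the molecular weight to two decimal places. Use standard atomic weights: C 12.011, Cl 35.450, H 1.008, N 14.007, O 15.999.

First, the molecular formula is C10H20ClN3O (counting implicit H from valence).
  C: 10 × 12.011 = 120.110
  Cl: 1 × 35.450 = 35.450
  H: 20 × 1.008 = 20.160
  N: 3 × 14.007 = 42.021
  O: 1 × 15.999 = 15.999
Sum: 10×12.011 + 1×35.450 + 20×1.008 + 3×14.007 + 1×15.999 = 233.740 → 233.74 g/mol.

233.74 g/mol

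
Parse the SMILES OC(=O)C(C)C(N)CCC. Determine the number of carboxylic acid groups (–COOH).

The carboxylic acid motif appears at heavy-atom position 2 in the SMILES.
Other groups present: 1 primary amine.
Carboxylic acid count: 1.

1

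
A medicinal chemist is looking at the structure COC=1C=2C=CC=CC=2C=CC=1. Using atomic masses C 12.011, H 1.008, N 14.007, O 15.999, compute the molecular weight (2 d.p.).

158.20 g/mol

First, the molecular formula is C11H10O (counting implicit H from valence).
  C: 11 × 12.011 = 132.121
  H: 10 × 1.008 = 10.080
  O: 1 × 15.999 = 15.999
Sum: 11×12.011 + 10×1.008 + 1×15.999 = 158.200 → 158.20 g/mol.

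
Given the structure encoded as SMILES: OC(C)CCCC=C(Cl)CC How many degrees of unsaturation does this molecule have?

Molecular formula: C9H17ClO.
DoU = (2C + 2 + N − H − X) / 2, where X is the halogen count and O/S are ignored.
    = (2·9 + 2 + 0 − 17 − 1) / 2 = 2 / 2 = 1.

1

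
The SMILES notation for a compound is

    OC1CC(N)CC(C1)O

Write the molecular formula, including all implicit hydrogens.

Walk through each heavy atom and fill implicit hydrogens from standard valence (C 4, N 3, O 2, S 2, halogen 1):
  atom 1: O, bond orders sum to 1 (valence 2) → 1 H
  atom 2: C, bond orders sum to 3 (valence 4) → 1 H
  atom 3: C, bond orders sum to 2 (valence 4) → 2 H
  atom 4: C, bond orders sum to 3 (valence 4) → 1 H
  atom 5: N, bond orders sum to 1 (valence 3) → 2 H
  atom 6: C, bond orders sum to 2 (valence 4) → 2 H
  atom 7: C, bond orders sum to 3 (valence 4) → 1 H
  atom 8: C, bond orders sum to 2 (valence 4) → 2 H
  atom 9: O, bond orders sum to 1 (valence 2) → 1 H
Totals → C:6, H:13, N:1, O:2.

C6H13NO2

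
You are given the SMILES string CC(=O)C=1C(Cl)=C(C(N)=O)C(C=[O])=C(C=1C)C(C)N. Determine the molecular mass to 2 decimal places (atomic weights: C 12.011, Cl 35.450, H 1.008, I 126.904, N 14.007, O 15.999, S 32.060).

First, the molecular formula is C13H15ClN2O3 (counting implicit H from valence).
  C: 13 × 12.011 = 156.143
  Cl: 1 × 35.450 = 35.450
  H: 15 × 1.008 = 15.120
  N: 2 × 14.007 = 28.014
  O: 3 × 15.999 = 47.997
Sum: 13×12.011 + 1×35.450 + 15×1.008 + 2×14.007 + 3×15.999 = 282.724 → 282.72 g/mol.

282.72 g/mol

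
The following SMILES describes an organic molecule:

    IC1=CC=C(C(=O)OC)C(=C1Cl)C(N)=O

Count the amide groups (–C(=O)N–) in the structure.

1

The amide motif appears at heavy-atom position 13 in the SMILES.
Other groups present: 1 ester.
Amide count: 1.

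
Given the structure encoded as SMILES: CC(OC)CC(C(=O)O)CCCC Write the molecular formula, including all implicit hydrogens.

Walk through each heavy atom and fill implicit hydrogens from standard valence (C 4, N 3, O 2, S 2, halogen 1):
  atom 1: C, bond orders sum to 1 (valence 4) → 3 H
  atom 2: C, bond orders sum to 3 (valence 4) → 1 H
  atom 3: O, bond orders sum to 2 (valence 2) → 0 H
  atom 4: C, bond orders sum to 1 (valence 4) → 3 H
  atom 5: C, bond orders sum to 2 (valence 4) → 2 H
  atom 6: C, bond orders sum to 3 (valence 4) → 1 H
  atom 7: C, bond orders sum to 4 (valence 4) → 0 H
  atom 8: O, bond orders sum to 2 (valence 2) → 0 H
  atom 9: O, bond orders sum to 1 (valence 2) → 1 H
  atom 10: C, bond orders sum to 2 (valence 4) → 2 H
  atom 11: C, bond orders sum to 2 (valence 4) → 2 H
  atom 12: C, bond orders sum to 2 (valence 4) → 2 H
  atom 13: C, bond orders sum to 1 (valence 4) → 3 H
Totals → C:10, H:20, O:3.

C10H20O3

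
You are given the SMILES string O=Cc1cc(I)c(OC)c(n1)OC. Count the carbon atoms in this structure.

8

Count every carbon token in the SMILES (each C, including those in ring-closure positions and inside branches).
Carbon count: 8.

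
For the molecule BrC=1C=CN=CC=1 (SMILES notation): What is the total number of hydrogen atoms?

4

Walk through each heavy atom and fill implicit hydrogens from standard valence (C 4, N 3, O 2, S 2, halogen 1):
  atom 1: Br (halogen, monovalent) → 0 H
  atom 2: C, bond orders sum to 4 (valence 4) → 0 H
  atom 3: C, bond orders sum to 3 (valence 4) → 1 H
  atom 4: C, bond orders sum to 3 (valence 4) → 1 H
  atom 5: N, bond orders sum to 3 (valence 3) → 0 H
  atom 6: C, bond orders sum to 3 (valence 4) → 1 H
  atom 7: C, bond orders sum to 3 (valence 4) → 1 H
Total hydrogens: 4.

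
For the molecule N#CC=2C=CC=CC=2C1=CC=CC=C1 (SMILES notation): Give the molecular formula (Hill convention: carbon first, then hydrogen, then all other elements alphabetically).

Walk through each heavy atom and fill implicit hydrogens from standard valence (C 4, N 3, O 2, S 2, halogen 1):
  atom 1: N, bond orders sum to 3 (valence 3) → 0 H
  atom 2: C, bond orders sum to 4 (valence 4) → 0 H
  atom 3: C, bond orders sum to 4 (valence 4) → 0 H
  atom 4: C, bond orders sum to 3 (valence 4) → 1 H
  atom 5: C, bond orders sum to 3 (valence 4) → 1 H
  atom 6: C, bond orders sum to 3 (valence 4) → 1 H
  atom 7: C, bond orders sum to 3 (valence 4) → 1 H
  atom 8: C, bond orders sum to 4 (valence 4) → 0 H
  atom 9: C, bond orders sum to 4 (valence 4) → 0 H
  atom 10: C, bond orders sum to 3 (valence 4) → 1 H
  atom 11: C, bond orders sum to 3 (valence 4) → 1 H
  atom 12: C, bond orders sum to 3 (valence 4) → 1 H
  atom 13: C, bond orders sum to 3 (valence 4) → 1 H
  atom 14: C, bond orders sum to 3 (valence 4) → 1 H
Totals → C:13, H:9, N:1.

C13H9N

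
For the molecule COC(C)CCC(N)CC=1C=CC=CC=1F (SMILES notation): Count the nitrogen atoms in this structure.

1

Scan the SMILES for N atoms (remember two-letter symbols like Cl and Br are single atoms).
Nitrogen count: 1.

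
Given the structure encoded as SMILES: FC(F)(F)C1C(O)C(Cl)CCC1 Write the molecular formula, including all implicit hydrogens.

C7H10ClF3O

Walk through each heavy atom and fill implicit hydrogens from standard valence (C 4, N 3, O 2, S 2, halogen 1):
  atom 1: F (halogen, monovalent) → 0 H
  atom 2: C, bond orders sum to 4 (valence 4) → 0 H
  atom 3: F (halogen, monovalent) → 0 H
  atom 4: F (halogen, monovalent) → 0 H
  atom 5: C, bond orders sum to 3 (valence 4) → 1 H
  atom 6: C, bond orders sum to 3 (valence 4) → 1 H
  atom 7: O, bond orders sum to 1 (valence 2) → 1 H
  atom 8: C, bond orders sum to 3 (valence 4) → 1 H
  atom 9: Cl (halogen, monovalent) → 0 H
  atom 10: C, bond orders sum to 2 (valence 4) → 2 H
  atom 11: C, bond orders sum to 2 (valence 4) → 2 H
  atom 12: C, bond orders sum to 2 (valence 4) → 2 H
Totals → C:7, H:10, Cl:1, F:3, O:1.
In Hill order: C7H10ClF3O.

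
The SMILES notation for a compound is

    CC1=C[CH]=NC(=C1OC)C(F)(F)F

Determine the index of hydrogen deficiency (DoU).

4

Degree of unsaturation = (number of rings) + (number of π bonds).
Ring closures in the SMILES: 1.
π bonds: 3 double bonds (each 1 DoU) → 3 DoU from unsaturation.
Total DoU = 1 + 3 = 4.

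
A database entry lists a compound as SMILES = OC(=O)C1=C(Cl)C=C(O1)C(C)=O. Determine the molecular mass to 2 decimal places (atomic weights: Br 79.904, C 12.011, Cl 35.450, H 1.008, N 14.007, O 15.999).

First, the molecular formula is C7H5ClO4 (counting implicit H from valence).
  C: 7 × 12.011 = 84.077
  Cl: 1 × 35.450 = 35.450
  H: 5 × 1.008 = 5.040
  O: 4 × 15.999 = 63.996
Sum: 7×12.011 + 1×35.450 + 5×1.008 + 4×15.999 = 188.563 → 188.56 g/mol.

188.56 g/mol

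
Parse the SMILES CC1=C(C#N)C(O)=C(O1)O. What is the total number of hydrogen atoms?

Walk through each heavy atom and fill implicit hydrogens from standard valence (C 4, N 3, O 2, S 2, halogen 1):
  atom 1: C, bond orders sum to 1 (valence 4) → 3 H
  atom 2: C, bond orders sum to 4 (valence 4) → 0 H
  atom 3: C, bond orders sum to 4 (valence 4) → 0 H
  atom 4: C, bond orders sum to 4 (valence 4) → 0 H
  atom 5: N, bond orders sum to 3 (valence 3) → 0 H
  atom 6: C, bond orders sum to 4 (valence 4) → 0 H
  atom 7: O, bond orders sum to 1 (valence 2) → 1 H
  atom 8: C, bond orders sum to 4 (valence 4) → 0 H
  atom 9: O, bond orders sum to 2 (valence 2) → 0 H
  atom 10: O, bond orders sum to 1 (valence 2) → 1 H
Total hydrogens: 5.

5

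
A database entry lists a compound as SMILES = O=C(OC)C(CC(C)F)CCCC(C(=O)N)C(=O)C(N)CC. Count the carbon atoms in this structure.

15

Count every carbon token in the SMILES (each C, including those in ring-closure positions and inside branches).
Carbon count: 15.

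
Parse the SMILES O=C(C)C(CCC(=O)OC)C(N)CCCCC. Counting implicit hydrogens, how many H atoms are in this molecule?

Walk through each heavy atom and fill implicit hydrogens from standard valence (C 4, N 3, O 2, S 2, halogen 1):
  atom 1: O, bond orders sum to 2 (valence 2) → 0 H
  atom 2: C, bond orders sum to 4 (valence 4) → 0 H
  atom 3: C, bond orders sum to 1 (valence 4) → 3 H
  atom 4: C, bond orders sum to 3 (valence 4) → 1 H
  atom 5: C, bond orders sum to 2 (valence 4) → 2 H
  atom 6: C, bond orders sum to 2 (valence 4) → 2 H
  atom 7: C, bond orders sum to 4 (valence 4) → 0 H
  atom 8: O, bond orders sum to 2 (valence 2) → 0 H
  atom 9: O, bond orders sum to 2 (valence 2) → 0 H
  atom 10: C, bond orders sum to 1 (valence 4) → 3 H
  atom 11: C, bond orders sum to 3 (valence 4) → 1 H
  atom 12: N, bond orders sum to 1 (valence 3) → 2 H
  atom 13: C, bond orders sum to 2 (valence 4) → 2 H
  atom 14: C, bond orders sum to 2 (valence 4) → 2 H
  atom 15: C, bond orders sum to 2 (valence 4) → 2 H
  atom 16: C, bond orders sum to 2 (valence 4) → 2 H
  atom 17: C, bond orders sum to 1 (valence 4) → 3 H
Total hydrogens: 25.

25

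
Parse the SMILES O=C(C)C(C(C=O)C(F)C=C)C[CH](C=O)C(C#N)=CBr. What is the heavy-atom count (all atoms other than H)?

20

Every atom symbol written in the SMILES (organic subset) is one heavy atom; implicit H are not written.
Heavy atoms by element → Br:1, C:14, F:1, N:1, O:3.
Total: 20.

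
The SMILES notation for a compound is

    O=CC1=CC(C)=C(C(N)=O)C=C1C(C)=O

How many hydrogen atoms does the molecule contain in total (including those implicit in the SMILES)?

11

Walk through each heavy atom and fill implicit hydrogens from standard valence (C 4, N 3, O 2, S 2, halogen 1):
  atom 1: O, bond orders sum to 2 (valence 2) → 0 H
  atom 2: C, bond orders sum to 3 (valence 4) → 1 H
  atom 3: C, bond orders sum to 4 (valence 4) → 0 H
  atom 4: C, bond orders sum to 3 (valence 4) → 1 H
  atom 5: C, bond orders sum to 4 (valence 4) → 0 H
  atom 6: C, bond orders sum to 1 (valence 4) → 3 H
  atom 7: C, bond orders sum to 4 (valence 4) → 0 H
  atom 8: C, bond orders sum to 4 (valence 4) → 0 H
  atom 9: N, bond orders sum to 1 (valence 3) → 2 H
  atom 10: O, bond orders sum to 2 (valence 2) → 0 H
  atom 11: C, bond orders sum to 3 (valence 4) → 1 H
  atom 12: C, bond orders sum to 4 (valence 4) → 0 H
  atom 13: C, bond orders sum to 4 (valence 4) → 0 H
  atom 14: C, bond orders sum to 1 (valence 4) → 3 H
  atom 15: O, bond orders sum to 2 (valence 2) → 0 H
Total hydrogens: 11.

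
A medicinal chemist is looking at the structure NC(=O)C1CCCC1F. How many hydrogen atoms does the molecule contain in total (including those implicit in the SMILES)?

Walk through each heavy atom and fill implicit hydrogens from standard valence (C 4, N 3, O 2, S 2, halogen 1):
  atom 1: N, bond orders sum to 1 (valence 3) → 2 H
  atom 2: C, bond orders sum to 4 (valence 4) → 0 H
  atom 3: O, bond orders sum to 2 (valence 2) → 0 H
  atom 4: C, bond orders sum to 3 (valence 4) → 1 H
  atom 5: C, bond orders sum to 2 (valence 4) → 2 H
  atom 6: C, bond orders sum to 2 (valence 4) → 2 H
  atom 7: C, bond orders sum to 2 (valence 4) → 2 H
  atom 8: C, bond orders sum to 3 (valence 4) → 1 H
  atom 9: F (halogen, monovalent) → 0 H
Total hydrogens: 10.

10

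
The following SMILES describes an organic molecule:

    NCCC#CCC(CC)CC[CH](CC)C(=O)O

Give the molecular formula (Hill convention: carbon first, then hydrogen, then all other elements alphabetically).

Walk through each heavy atom and fill implicit hydrogens from standard valence (C 4, N 3, O 2, S 2, halogen 1):
  atom 1: N, bond orders sum to 1 (valence 3) → 2 H
  atom 2: C, bond orders sum to 2 (valence 4) → 2 H
  atom 3: C, bond orders sum to 2 (valence 4) → 2 H
  atom 4: C, bond orders sum to 4 (valence 4) → 0 H
  atom 5: C, bond orders sum to 4 (valence 4) → 0 H
  atom 6: C, bond orders sum to 2 (valence 4) → 2 H
  atom 7: C, bond orders sum to 3 (valence 4) → 1 H
  atom 8: C, bond orders sum to 2 (valence 4) → 2 H
  atom 9: C, bond orders sum to 1 (valence 4) → 3 H
  atom 10: C, bond orders sum to 2 (valence 4) → 2 H
  atom 11: C, bond orders sum to 2 (valence 4) → 2 H
  atom 12: C with explicit H count 1
  atom 13: C, bond orders sum to 2 (valence 4) → 2 H
  atom 14: C, bond orders sum to 1 (valence 4) → 3 H
  atom 15: C, bond orders sum to 4 (valence 4) → 0 H
  atom 16: O, bond orders sum to 2 (valence 2) → 0 H
  atom 17: O, bond orders sum to 1 (valence 2) → 1 H
Totals → C:14, H:25, N:1, O:2.

C14H25NO2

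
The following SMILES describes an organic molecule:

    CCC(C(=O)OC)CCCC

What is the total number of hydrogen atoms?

Walk through each heavy atom and fill implicit hydrogens from standard valence (C 4, N 3, O 2, S 2, halogen 1):
  atom 1: C, bond orders sum to 1 (valence 4) → 3 H
  atom 2: C, bond orders sum to 2 (valence 4) → 2 H
  atom 3: C, bond orders sum to 3 (valence 4) → 1 H
  atom 4: C, bond orders sum to 4 (valence 4) → 0 H
  atom 5: O, bond orders sum to 2 (valence 2) → 0 H
  atom 6: O, bond orders sum to 2 (valence 2) → 0 H
  atom 7: C, bond orders sum to 1 (valence 4) → 3 H
  atom 8: C, bond orders sum to 2 (valence 4) → 2 H
  atom 9: C, bond orders sum to 2 (valence 4) → 2 H
  atom 10: C, bond orders sum to 2 (valence 4) → 2 H
  atom 11: C, bond orders sum to 1 (valence 4) → 3 H
Total hydrogens: 18.

18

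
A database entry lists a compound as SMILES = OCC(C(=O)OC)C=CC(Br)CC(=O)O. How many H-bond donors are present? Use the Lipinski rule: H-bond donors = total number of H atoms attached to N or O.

2

Donors: find every N or O and count the H atoms it carries.
  atom 1 (O): bond orders sum to 1 → 1 H
  atom 5 (O): bond orders sum to 2 → 0 H
  atom 6 (O): bond orders sum to 2 → 0 H
  atom 14 (O): bond orders sum to 2 → 0 H
  atom 15 (O): bond orders sum to 1 → 1 H
Lipinski HBD = 2.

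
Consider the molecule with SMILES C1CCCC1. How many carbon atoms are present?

5

Count every carbon token in the SMILES (each C, including those in ring-closure positions and inside branches).
Carbon count: 5.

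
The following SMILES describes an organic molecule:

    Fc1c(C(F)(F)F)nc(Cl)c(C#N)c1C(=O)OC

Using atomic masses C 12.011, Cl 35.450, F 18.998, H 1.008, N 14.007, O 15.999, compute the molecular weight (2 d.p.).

282.58 g/mol

First, the molecular formula is C9H3ClF4N2O2 (counting implicit H from valence).
  C: 9 × 12.011 = 108.099
  Cl: 1 × 35.450 = 35.450
  F: 4 × 18.998 = 75.992
  H: 3 × 1.008 = 3.024
  N: 2 × 14.007 = 28.014
  O: 2 × 15.999 = 31.998
Sum: 9×12.011 + 1×35.450 + 4×18.998 + 3×1.008 + 2×14.007 + 2×15.999 = 282.577 → 282.58 g/mol.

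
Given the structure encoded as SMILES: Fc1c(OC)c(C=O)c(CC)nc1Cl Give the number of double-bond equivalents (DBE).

5

Molecular formula: C9H9ClFNO2.
DoU = (2C + 2 + N − H − X) / 2, where X is the halogen count and O/S are ignored.
    = (2·9 + 2 + 1 − 9 − 2) / 2 = 10 / 2 = 5.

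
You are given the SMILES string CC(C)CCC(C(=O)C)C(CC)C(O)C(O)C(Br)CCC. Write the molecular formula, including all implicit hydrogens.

C17H33BrO3

Walk through each heavy atom and fill implicit hydrogens from standard valence (C 4, N 3, O 2, S 2, halogen 1):
  atom 1: C, bond orders sum to 1 (valence 4) → 3 H
  atom 2: C, bond orders sum to 3 (valence 4) → 1 H
  atom 3: C, bond orders sum to 1 (valence 4) → 3 H
  atom 4: C, bond orders sum to 2 (valence 4) → 2 H
  atom 5: C, bond orders sum to 2 (valence 4) → 2 H
  atom 6: C, bond orders sum to 3 (valence 4) → 1 H
  atom 7: C, bond orders sum to 4 (valence 4) → 0 H
  atom 8: O, bond orders sum to 2 (valence 2) → 0 H
  atom 9: C, bond orders sum to 1 (valence 4) → 3 H
  atom 10: C, bond orders sum to 3 (valence 4) → 1 H
  atom 11: C, bond orders sum to 2 (valence 4) → 2 H
  atom 12: C, bond orders sum to 1 (valence 4) → 3 H
  atom 13: C, bond orders sum to 3 (valence 4) → 1 H
  atom 14: O, bond orders sum to 1 (valence 2) → 1 H
  atom 15: C, bond orders sum to 3 (valence 4) → 1 H
  atom 16: O, bond orders sum to 1 (valence 2) → 1 H
  atom 17: C, bond orders sum to 3 (valence 4) → 1 H
  atom 18: Br (halogen, monovalent) → 0 H
  atom 19: C, bond orders sum to 2 (valence 4) → 2 H
  atom 20: C, bond orders sum to 2 (valence 4) → 2 H
  atom 21: C, bond orders sum to 1 (valence 4) → 3 H
Totals → C:17, H:33, Br:1, O:3.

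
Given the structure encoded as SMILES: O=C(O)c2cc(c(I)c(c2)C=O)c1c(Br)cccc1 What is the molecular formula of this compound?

Walk through each heavy atom and fill implicit hydrogens from standard valence (C 4, N 3, O 2, S 2, halogen 1); for lowercase aromatic atoms, an aromatic c carries 1 H when it has two neighbours and 0 H with three, and aromatic n carries 0 H:
  atom 1: O, bond orders sum to 2 (valence 2) → 0 H
  atom 2: C, bond orders sum to 4 (valence 4) → 0 H
  atom 3: O, bond orders sum to 1 (valence 2) → 1 H
  atom 4: aromatic c, 3 neighbours → 0 H
  atom 5: aromatic c, 2 neighbours → 1 H
  atom 6: aromatic c, 3 neighbours → 0 H
  atom 7: aromatic c, 3 neighbours → 0 H
  atom 8: I (halogen, monovalent) → 0 H
  atom 9: aromatic c, 3 neighbours → 0 H
  atom 10: aromatic c, 2 neighbours → 1 H
  atom 11: C, bond orders sum to 3 (valence 4) → 1 H
  atom 12: O, bond orders sum to 2 (valence 2) → 0 H
  atom 13: aromatic c, 3 neighbours → 0 H
  atom 14: aromatic c, 3 neighbours → 0 H
  atom 15: Br (halogen, monovalent) → 0 H
  atom 16: aromatic c, 2 neighbours → 1 H
  atom 17: aromatic c, 2 neighbours → 1 H
  atom 18: aromatic c, 2 neighbours → 1 H
  atom 19: aromatic c, 2 neighbours → 1 H
Totals → C:14, H:8, Br:1, I:1, O:3.

C14H8BrIO3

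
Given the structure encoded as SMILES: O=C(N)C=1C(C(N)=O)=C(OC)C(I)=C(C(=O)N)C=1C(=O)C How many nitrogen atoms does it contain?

3

Scan the SMILES for N atoms (remember two-letter symbols like Cl and Br are single atoms).
Nitrogen count: 3.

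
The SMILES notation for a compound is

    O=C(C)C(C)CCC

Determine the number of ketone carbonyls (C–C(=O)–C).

1

The ketone motif appears at heavy-atom position 2 in the SMILES.
Ketone count: 1.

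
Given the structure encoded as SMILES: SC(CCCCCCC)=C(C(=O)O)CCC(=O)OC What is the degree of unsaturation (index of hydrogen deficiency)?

Degree of unsaturation = (number of rings) + (number of π bonds).
Ring closures in the SMILES: 0.
π bonds: 3 double bonds (each 1 DoU) → 3 DoU from unsaturation.
Total DoU = 0 + 3 = 3.

3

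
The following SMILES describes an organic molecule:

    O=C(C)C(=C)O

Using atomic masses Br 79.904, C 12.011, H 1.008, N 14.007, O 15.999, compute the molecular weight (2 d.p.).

First, the molecular formula is C4H6O2 (counting implicit H from valence).
  C: 4 × 12.011 = 48.044
  H: 6 × 1.008 = 6.048
  O: 2 × 15.999 = 31.998
Sum: 4×12.011 + 6×1.008 + 2×15.999 = 86.090 → 86.09 g/mol.

86.09 g/mol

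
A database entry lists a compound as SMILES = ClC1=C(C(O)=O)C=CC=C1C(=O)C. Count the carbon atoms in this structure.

Count every carbon token in the SMILES (each C, including those in ring-closure positions and inside branches).
Carbon count: 9.

9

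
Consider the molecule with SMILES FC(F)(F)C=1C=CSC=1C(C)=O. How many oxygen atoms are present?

Scan the SMILES for O atoms (remember two-letter symbols like Cl and Br are single atoms).
Oxygen count: 1.

1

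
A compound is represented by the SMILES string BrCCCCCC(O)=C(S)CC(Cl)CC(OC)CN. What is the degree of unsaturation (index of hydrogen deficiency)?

Degree of unsaturation = (number of rings) + (number of π bonds).
Ring closures in the SMILES: 0.
π bonds: 1 double bond (each 1 DoU) → 1 DoU from unsaturation.
Total DoU = 0 + 1 = 1.

1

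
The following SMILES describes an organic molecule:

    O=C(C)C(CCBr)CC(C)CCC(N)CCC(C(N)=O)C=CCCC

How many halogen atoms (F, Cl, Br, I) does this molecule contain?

Halogen atoms appear at heavy-atom position 7 (1×Br).
Other groups present: 1 alkene, 1 amide, 1 ketone, 1 primary amine.
Halogen count: 1.

1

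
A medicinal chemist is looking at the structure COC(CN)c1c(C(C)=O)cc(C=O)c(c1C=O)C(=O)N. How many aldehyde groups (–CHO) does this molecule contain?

The aldehyde motif appears at heavy-atom positions 13, 17 in the SMILES.
Other groups present: 1 amide, 1 ether, 1 ketone, 1 primary amine.
Aldehyde count: 2.

2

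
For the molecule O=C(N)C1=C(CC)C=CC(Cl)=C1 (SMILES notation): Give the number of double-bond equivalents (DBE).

Molecular formula: C9H10ClNO.
DoU = (2C + 2 + N − H − X) / 2, where X is the halogen count and O/S are ignored.
    = (2·9 + 2 + 1 − 10 − 1) / 2 = 10 / 2 = 5.

5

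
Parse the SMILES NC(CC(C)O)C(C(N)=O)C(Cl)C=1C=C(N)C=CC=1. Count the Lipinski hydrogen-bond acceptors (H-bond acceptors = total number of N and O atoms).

5

N atoms: 3; O atoms: 2.
Lipinski HBA = 3 + 2 = 5.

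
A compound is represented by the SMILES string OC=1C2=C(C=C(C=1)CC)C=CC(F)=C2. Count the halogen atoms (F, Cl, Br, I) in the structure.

Halogen atoms appear at heavy-atom position 13 (1×F).
Other groups present: 1 hydroxyl.
Halogen count: 1.

1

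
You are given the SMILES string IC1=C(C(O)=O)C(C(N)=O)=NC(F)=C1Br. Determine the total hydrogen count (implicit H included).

Walk through each heavy atom and fill implicit hydrogens from standard valence (C 4, N 3, O 2, S 2, halogen 1):
  atom 1: I (halogen, monovalent) → 0 H
  atom 2: C, bond orders sum to 4 (valence 4) → 0 H
  atom 3: C, bond orders sum to 4 (valence 4) → 0 H
  atom 4: C, bond orders sum to 4 (valence 4) → 0 H
  atom 5: O, bond orders sum to 1 (valence 2) → 1 H
  atom 6: O, bond orders sum to 2 (valence 2) → 0 H
  atom 7: C, bond orders sum to 4 (valence 4) → 0 H
  atom 8: C, bond orders sum to 4 (valence 4) → 0 H
  atom 9: N, bond orders sum to 1 (valence 3) → 2 H
  atom 10: O, bond orders sum to 2 (valence 2) → 0 H
  atom 11: N, bond orders sum to 3 (valence 3) → 0 H
  atom 12: C, bond orders sum to 4 (valence 4) → 0 H
  atom 13: F (halogen, monovalent) → 0 H
  atom 14: C, bond orders sum to 4 (valence 4) → 0 H
  atom 15: Br (halogen, monovalent) → 0 H
Total hydrogens: 3.

3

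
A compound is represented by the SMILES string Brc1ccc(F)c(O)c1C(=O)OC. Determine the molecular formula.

Walk through each heavy atom and fill implicit hydrogens from standard valence (C 4, N 3, O 2, S 2, halogen 1); for lowercase aromatic atoms, an aromatic c carries 1 H when it has two neighbours and 0 H with three, and aromatic n carries 0 H:
  atom 1: Br (halogen, monovalent) → 0 H
  atom 2: aromatic c, 3 neighbours → 0 H
  atom 3: aromatic c, 2 neighbours → 1 H
  atom 4: aromatic c, 2 neighbours → 1 H
  atom 5: aromatic c, 3 neighbours → 0 H
  atom 6: F (halogen, monovalent) → 0 H
  atom 7: aromatic c, 3 neighbours → 0 H
  atom 8: O, bond orders sum to 1 (valence 2) → 1 H
  atom 9: aromatic c, 3 neighbours → 0 H
  atom 10: C, bond orders sum to 4 (valence 4) → 0 H
  atom 11: O, bond orders sum to 2 (valence 2) → 0 H
  atom 12: O, bond orders sum to 2 (valence 2) → 0 H
  atom 13: C, bond orders sum to 1 (valence 4) → 3 H
Totals → C:8, H:6, Br:1, F:1, O:3.

C8H6BrFO3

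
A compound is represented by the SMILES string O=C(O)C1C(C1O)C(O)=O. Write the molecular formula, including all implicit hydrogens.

C5H6O5

Walk through each heavy atom and fill implicit hydrogens from standard valence (C 4, N 3, O 2, S 2, halogen 1):
  atom 1: O, bond orders sum to 2 (valence 2) → 0 H
  atom 2: C, bond orders sum to 4 (valence 4) → 0 H
  atom 3: O, bond orders sum to 1 (valence 2) → 1 H
  atom 4: C, bond orders sum to 3 (valence 4) → 1 H
  atom 5: C, bond orders sum to 3 (valence 4) → 1 H
  atom 6: C, bond orders sum to 3 (valence 4) → 1 H
  atom 7: O, bond orders sum to 1 (valence 2) → 1 H
  atom 8: C, bond orders sum to 4 (valence 4) → 0 H
  atom 9: O, bond orders sum to 1 (valence 2) → 1 H
  atom 10: O, bond orders sum to 2 (valence 2) → 0 H
Totals → C:5, H:6, O:5.
In Hill order: C5H6O5.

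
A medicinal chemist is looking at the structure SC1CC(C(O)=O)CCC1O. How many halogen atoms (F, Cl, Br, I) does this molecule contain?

Scan the SMILES for the halogen motif — none present.
Groups that are present: 1 carboxylic acid, 1 hydroxyl, 1 thiol.

0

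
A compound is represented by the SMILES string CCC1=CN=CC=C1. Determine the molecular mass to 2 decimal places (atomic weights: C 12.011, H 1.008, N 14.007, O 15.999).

107.16 g/mol

First, the molecular formula is C7H9N (counting implicit H from valence).
  C: 7 × 12.011 = 84.077
  H: 9 × 1.008 = 9.072
  N: 1 × 14.007 = 14.007
Sum: 7×12.011 + 9×1.008 + 1×14.007 = 107.156 → 107.16 g/mol.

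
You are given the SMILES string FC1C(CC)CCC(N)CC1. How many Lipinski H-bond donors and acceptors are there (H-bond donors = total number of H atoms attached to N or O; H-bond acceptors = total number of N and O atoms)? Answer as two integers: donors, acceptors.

2, 1

Donors: find every N or O and count the H atoms it carries.
  atom 9 (N): bond orders sum to 1 → 2 H
Lipinski HBD = 2.
Acceptors: N atoms = 1, O atoms = 0 → HBA = 1.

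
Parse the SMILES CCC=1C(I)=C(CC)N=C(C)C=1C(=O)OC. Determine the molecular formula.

C12H16INO2

Walk through each heavy atom and fill implicit hydrogens from standard valence (C 4, N 3, O 2, S 2, halogen 1):
  atom 1: C, bond orders sum to 1 (valence 4) → 3 H
  atom 2: C, bond orders sum to 2 (valence 4) → 2 H
  atom 3: C, bond orders sum to 4 (valence 4) → 0 H
  atom 4: C, bond orders sum to 4 (valence 4) → 0 H
  atom 5: I (halogen, monovalent) → 0 H
  atom 6: C, bond orders sum to 4 (valence 4) → 0 H
  atom 7: C, bond orders sum to 2 (valence 4) → 2 H
  atom 8: C, bond orders sum to 1 (valence 4) → 3 H
  atom 9: N, bond orders sum to 3 (valence 3) → 0 H
  atom 10: C, bond orders sum to 4 (valence 4) → 0 H
  atom 11: C, bond orders sum to 1 (valence 4) → 3 H
  atom 12: C, bond orders sum to 4 (valence 4) → 0 H
  atom 13: C, bond orders sum to 4 (valence 4) → 0 H
  atom 14: O, bond orders sum to 2 (valence 2) → 0 H
  atom 15: O, bond orders sum to 2 (valence 2) → 0 H
  atom 16: C, bond orders sum to 1 (valence 4) → 3 H
Totals → C:12, H:16, I:1, N:1, O:2.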